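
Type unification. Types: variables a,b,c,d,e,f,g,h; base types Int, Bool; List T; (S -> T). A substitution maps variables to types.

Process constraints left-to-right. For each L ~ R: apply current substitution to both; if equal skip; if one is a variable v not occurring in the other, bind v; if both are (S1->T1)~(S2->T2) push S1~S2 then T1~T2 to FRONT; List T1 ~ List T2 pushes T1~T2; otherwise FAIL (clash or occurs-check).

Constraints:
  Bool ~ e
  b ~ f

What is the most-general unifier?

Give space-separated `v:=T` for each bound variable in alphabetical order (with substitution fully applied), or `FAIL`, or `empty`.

step 1: unify Bool ~ e  [subst: {-} | 1 pending]
  bind e := Bool
step 2: unify b ~ f  [subst: {e:=Bool} | 0 pending]
  bind b := f

Answer: b:=f e:=Bool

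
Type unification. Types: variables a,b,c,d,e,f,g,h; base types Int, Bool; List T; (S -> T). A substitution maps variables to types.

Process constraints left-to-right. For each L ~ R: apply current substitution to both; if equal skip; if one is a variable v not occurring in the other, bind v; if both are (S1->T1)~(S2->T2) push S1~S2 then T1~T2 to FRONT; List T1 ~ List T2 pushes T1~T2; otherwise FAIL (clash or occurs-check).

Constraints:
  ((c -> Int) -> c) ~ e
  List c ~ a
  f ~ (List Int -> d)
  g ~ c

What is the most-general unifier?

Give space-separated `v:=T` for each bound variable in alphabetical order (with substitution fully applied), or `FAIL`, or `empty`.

step 1: unify ((c -> Int) -> c) ~ e  [subst: {-} | 3 pending]
  bind e := ((c -> Int) -> c)
step 2: unify List c ~ a  [subst: {e:=((c -> Int) -> c)} | 2 pending]
  bind a := List c
step 3: unify f ~ (List Int -> d)  [subst: {e:=((c -> Int) -> c), a:=List c} | 1 pending]
  bind f := (List Int -> d)
step 4: unify g ~ c  [subst: {e:=((c -> Int) -> c), a:=List c, f:=(List Int -> d)} | 0 pending]
  bind g := c

Answer: a:=List c e:=((c -> Int) -> c) f:=(List Int -> d) g:=c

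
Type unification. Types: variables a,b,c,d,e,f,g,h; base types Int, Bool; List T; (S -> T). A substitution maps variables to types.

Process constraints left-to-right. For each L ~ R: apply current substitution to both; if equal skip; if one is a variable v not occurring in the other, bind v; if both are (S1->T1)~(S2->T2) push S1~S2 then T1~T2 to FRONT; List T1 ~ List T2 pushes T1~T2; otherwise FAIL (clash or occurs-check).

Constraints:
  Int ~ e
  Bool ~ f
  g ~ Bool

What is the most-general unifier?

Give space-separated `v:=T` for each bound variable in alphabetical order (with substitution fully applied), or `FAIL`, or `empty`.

Answer: e:=Int f:=Bool g:=Bool

Derivation:
step 1: unify Int ~ e  [subst: {-} | 2 pending]
  bind e := Int
step 2: unify Bool ~ f  [subst: {e:=Int} | 1 pending]
  bind f := Bool
step 3: unify g ~ Bool  [subst: {e:=Int, f:=Bool} | 0 pending]
  bind g := Bool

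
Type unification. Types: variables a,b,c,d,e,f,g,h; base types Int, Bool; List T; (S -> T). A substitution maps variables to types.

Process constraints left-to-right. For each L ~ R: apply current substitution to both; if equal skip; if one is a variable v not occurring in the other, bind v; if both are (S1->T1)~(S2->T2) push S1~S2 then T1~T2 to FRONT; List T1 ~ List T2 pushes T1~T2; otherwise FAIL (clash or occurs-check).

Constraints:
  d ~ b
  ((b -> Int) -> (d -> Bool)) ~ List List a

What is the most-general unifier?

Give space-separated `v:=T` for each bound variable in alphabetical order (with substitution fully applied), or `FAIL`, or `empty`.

step 1: unify d ~ b  [subst: {-} | 1 pending]
  bind d := b
step 2: unify ((b -> Int) -> (b -> Bool)) ~ List List a  [subst: {d:=b} | 0 pending]
  clash: ((b -> Int) -> (b -> Bool)) vs List List a

Answer: FAIL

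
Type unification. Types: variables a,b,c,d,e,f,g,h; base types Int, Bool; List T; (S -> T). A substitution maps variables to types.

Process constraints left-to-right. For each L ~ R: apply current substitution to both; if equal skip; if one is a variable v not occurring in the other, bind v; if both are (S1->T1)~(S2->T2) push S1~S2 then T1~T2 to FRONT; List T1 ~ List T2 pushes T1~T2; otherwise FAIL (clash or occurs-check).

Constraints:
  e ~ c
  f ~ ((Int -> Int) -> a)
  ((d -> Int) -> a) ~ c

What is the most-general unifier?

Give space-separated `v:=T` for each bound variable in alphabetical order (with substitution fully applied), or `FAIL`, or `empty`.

Answer: c:=((d -> Int) -> a) e:=((d -> Int) -> a) f:=((Int -> Int) -> a)

Derivation:
step 1: unify e ~ c  [subst: {-} | 2 pending]
  bind e := c
step 2: unify f ~ ((Int -> Int) -> a)  [subst: {e:=c} | 1 pending]
  bind f := ((Int -> Int) -> a)
step 3: unify ((d -> Int) -> a) ~ c  [subst: {e:=c, f:=((Int -> Int) -> a)} | 0 pending]
  bind c := ((d -> Int) -> a)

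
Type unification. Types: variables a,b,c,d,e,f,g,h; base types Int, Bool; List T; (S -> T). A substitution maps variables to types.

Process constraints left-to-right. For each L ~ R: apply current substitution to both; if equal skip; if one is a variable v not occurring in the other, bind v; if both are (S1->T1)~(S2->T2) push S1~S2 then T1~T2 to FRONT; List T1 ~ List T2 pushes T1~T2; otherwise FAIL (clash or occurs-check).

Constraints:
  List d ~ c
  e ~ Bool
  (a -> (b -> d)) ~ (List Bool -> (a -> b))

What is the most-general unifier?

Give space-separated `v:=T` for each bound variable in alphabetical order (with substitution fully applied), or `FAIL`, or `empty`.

Answer: a:=List Bool b:=List Bool c:=List List Bool d:=List Bool e:=Bool

Derivation:
step 1: unify List d ~ c  [subst: {-} | 2 pending]
  bind c := List d
step 2: unify e ~ Bool  [subst: {c:=List d} | 1 pending]
  bind e := Bool
step 3: unify (a -> (b -> d)) ~ (List Bool -> (a -> b))  [subst: {c:=List d, e:=Bool} | 0 pending]
  -> decompose arrow: push a~List Bool, (b -> d)~(a -> b)
step 4: unify a ~ List Bool  [subst: {c:=List d, e:=Bool} | 1 pending]
  bind a := List Bool
step 5: unify (b -> d) ~ (List Bool -> b)  [subst: {c:=List d, e:=Bool, a:=List Bool} | 0 pending]
  -> decompose arrow: push b~List Bool, d~b
step 6: unify b ~ List Bool  [subst: {c:=List d, e:=Bool, a:=List Bool} | 1 pending]
  bind b := List Bool
step 7: unify d ~ List Bool  [subst: {c:=List d, e:=Bool, a:=List Bool, b:=List Bool} | 0 pending]
  bind d := List Bool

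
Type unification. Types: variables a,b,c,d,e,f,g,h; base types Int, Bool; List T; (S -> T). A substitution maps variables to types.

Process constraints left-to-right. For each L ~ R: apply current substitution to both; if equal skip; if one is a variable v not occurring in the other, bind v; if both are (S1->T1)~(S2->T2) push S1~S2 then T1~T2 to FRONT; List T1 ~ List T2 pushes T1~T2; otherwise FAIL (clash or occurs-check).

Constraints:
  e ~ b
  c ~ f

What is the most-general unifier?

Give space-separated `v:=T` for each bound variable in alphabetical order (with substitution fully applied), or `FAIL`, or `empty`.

step 1: unify e ~ b  [subst: {-} | 1 pending]
  bind e := b
step 2: unify c ~ f  [subst: {e:=b} | 0 pending]
  bind c := f

Answer: c:=f e:=b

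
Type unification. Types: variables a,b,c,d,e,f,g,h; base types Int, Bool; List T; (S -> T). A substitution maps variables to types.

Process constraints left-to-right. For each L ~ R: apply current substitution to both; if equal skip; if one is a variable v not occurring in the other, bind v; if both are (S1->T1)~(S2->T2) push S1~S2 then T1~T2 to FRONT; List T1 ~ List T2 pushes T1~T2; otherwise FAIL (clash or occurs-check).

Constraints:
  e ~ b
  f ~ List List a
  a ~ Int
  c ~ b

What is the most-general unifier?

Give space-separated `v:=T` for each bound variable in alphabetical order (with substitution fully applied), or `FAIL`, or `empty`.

step 1: unify e ~ b  [subst: {-} | 3 pending]
  bind e := b
step 2: unify f ~ List List a  [subst: {e:=b} | 2 pending]
  bind f := List List a
step 3: unify a ~ Int  [subst: {e:=b, f:=List List a} | 1 pending]
  bind a := Int
step 4: unify c ~ b  [subst: {e:=b, f:=List List a, a:=Int} | 0 pending]
  bind c := b

Answer: a:=Int c:=b e:=b f:=List List Int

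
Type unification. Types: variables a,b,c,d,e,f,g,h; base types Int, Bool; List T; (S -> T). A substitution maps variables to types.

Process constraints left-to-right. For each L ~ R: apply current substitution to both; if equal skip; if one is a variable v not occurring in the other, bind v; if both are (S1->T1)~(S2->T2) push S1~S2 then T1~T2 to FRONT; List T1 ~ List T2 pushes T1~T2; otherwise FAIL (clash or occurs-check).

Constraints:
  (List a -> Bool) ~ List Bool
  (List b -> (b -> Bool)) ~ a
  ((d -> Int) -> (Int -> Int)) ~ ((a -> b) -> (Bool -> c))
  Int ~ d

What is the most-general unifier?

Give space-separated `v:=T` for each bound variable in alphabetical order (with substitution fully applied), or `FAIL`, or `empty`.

Answer: FAIL

Derivation:
step 1: unify (List a -> Bool) ~ List Bool  [subst: {-} | 3 pending]
  clash: (List a -> Bool) vs List Bool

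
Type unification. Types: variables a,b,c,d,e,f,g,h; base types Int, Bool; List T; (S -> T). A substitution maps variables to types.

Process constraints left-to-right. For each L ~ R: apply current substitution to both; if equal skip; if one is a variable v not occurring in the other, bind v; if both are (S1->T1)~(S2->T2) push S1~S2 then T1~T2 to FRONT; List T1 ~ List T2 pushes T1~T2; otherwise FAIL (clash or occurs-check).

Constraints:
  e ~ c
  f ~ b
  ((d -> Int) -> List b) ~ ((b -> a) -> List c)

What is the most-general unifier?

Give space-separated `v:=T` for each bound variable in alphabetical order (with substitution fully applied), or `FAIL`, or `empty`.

step 1: unify e ~ c  [subst: {-} | 2 pending]
  bind e := c
step 2: unify f ~ b  [subst: {e:=c} | 1 pending]
  bind f := b
step 3: unify ((d -> Int) -> List b) ~ ((b -> a) -> List c)  [subst: {e:=c, f:=b} | 0 pending]
  -> decompose arrow: push (d -> Int)~(b -> a), List b~List c
step 4: unify (d -> Int) ~ (b -> a)  [subst: {e:=c, f:=b} | 1 pending]
  -> decompose arrow: push d~b, Int~a
step 5: unify d ~ b  [subst: {e:=c, f:=b} | 2 pending]
  bind d := b
step 6: unify Int ~ a  [subst: {e:=c, f:=b, d:=b} | 1 pending]
  bind a := Int
step 7: unify List b ~ List c  [subst: {e:=c, f:=b, d:=b, a:=Int} | 0 pending]
  -> decompose List: push b~c
step 8: unify b ~ c  [subst: {e:=c, f:=b, d:=b, a:=Int} | 0 pending]
  bind b := c

Answer: a:=Int b:=c d:=c e:=c f:=c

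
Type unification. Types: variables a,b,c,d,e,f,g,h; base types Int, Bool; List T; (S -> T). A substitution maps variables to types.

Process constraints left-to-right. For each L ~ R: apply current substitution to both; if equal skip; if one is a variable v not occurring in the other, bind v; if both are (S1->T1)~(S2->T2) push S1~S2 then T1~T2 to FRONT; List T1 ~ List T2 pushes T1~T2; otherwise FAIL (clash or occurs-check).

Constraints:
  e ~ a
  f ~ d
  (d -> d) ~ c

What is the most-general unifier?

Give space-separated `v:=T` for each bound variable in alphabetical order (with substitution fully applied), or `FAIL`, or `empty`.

Answer: c:=(d -> d) e:=a f:=d

Derivation:
step 1: unify e ~ a  [subst: {-} | 2 pending]
  bind e := a
step 2: unify f ~ d  [subst: {e:=a} | 1 pending]
  bind f := d
step 3: unify (d -> d) ~ c  [subst: {e:=a, f:=d} | 0 pending]
  bind c := (d -> d)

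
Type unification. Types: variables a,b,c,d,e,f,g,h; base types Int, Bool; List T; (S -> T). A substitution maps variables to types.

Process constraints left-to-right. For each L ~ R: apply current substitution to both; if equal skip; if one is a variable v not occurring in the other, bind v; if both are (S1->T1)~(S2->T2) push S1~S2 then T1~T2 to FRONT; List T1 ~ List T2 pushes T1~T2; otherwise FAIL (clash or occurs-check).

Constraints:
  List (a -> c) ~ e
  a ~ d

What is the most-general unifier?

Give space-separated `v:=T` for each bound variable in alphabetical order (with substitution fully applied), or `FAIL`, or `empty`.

Answer: a:=d e:=List (d -> c)

Derivation:
step 1: unify List (a -> c) ~ e  [subst: {-} | 1 pending]
  bind e := List (a -> c)
step 2: unify a ~ d  [subst: {e:=List (a -> c)} | 0 pending]
  bind a := d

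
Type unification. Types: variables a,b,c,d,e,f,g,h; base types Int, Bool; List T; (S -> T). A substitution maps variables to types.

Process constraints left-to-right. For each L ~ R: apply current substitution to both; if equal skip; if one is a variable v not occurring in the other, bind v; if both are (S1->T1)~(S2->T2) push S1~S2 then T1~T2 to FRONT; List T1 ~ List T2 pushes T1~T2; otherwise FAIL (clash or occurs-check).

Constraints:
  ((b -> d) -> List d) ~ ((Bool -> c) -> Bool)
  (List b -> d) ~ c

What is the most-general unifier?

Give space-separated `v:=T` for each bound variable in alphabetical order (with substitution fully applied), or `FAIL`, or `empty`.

step 1: unify ((b -> d) -> List d) ~ ((Bool -> c) -> Bool)  [subst: {-} | 1 pending]
  -> decompose arrow: push (b -> d)~(Bool -> c), List d~Bool
step 2: unify (b -> d) ~ (Bool -> c)  [subst: {-} | 2 pending]
  -> decompose arrow: push b~Bool, d~c
step 3: unify b ~ Bool  [subst: {-} | 3 pending]
  bind b := Bool
step 4: unify d ~ c  [subst: {b:=Bool} | 2 pending]
  bind d := c
step 5: unify List c ~ Bool  [subst: {b:=Bool, d:=c} | 1 pending]
  clash: List c vs Bool

Answer: FAIL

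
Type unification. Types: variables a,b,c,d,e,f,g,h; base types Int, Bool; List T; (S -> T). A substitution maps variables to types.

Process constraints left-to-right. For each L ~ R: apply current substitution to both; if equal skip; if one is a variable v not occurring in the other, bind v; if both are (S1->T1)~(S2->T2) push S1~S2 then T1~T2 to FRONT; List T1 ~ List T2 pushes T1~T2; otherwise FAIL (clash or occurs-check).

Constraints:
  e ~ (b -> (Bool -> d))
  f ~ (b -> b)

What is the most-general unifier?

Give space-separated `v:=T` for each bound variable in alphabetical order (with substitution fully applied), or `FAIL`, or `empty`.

step 1: unify e ~ (b -> (Bool -> d))  [subst: {-} | 1 pending]
  bind e := (b -> (Bool -> d))
step 2: unify f ~ (b -> b)  [subst: {e:=(b -> (Bool -> d))} | 0 pending]
  bind f := (b -> b)

Answer: e:=(b -> (Bool -> d)) f:=(b -> b)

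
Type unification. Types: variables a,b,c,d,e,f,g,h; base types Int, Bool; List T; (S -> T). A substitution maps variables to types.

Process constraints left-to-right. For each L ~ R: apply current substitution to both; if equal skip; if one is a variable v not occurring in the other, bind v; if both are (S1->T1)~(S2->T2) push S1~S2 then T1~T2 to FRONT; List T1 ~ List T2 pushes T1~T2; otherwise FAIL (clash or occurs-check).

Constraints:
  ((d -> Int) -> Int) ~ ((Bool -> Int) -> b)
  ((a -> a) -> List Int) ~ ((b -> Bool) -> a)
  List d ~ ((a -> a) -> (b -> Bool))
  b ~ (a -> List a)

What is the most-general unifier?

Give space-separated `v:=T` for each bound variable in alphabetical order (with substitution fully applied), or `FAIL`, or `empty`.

step 1: unify ((d -> Int) -> Int) ~ ((Bool -> Int) -> b)  [subst: {-} | 3 pending]
  -> decompose arrow: push (d -> Int)~(Bool -> Int), Int~b
step 2: unify (d -> Int) ~ (Bool -> Int)  [subst: {-} | 4 pending]
  -> decompose arrow: push d~Bool, Int~Int
step 3: unify d ~ Bool  [subst: {-} | 5 pending]
  bind d := Bool
step 4: unify Int ~ Int  [subst: {d:=Bool} | 4 pending]
  -> identical, skip
step 5: unify Int ~ b  [subst: {d:=Bool} | 3 pending]
  bind b := Int
step 6: unify ((a -> a) -> List Int) ~ ((Int -> Bool) -> a)  [subst: {d:=Bool, b:=Int} | 2 pending]
  -> decompose arrow: push (a -> a)~(Int -> Bool), List Int~a
step 7: unify (a -> a) ~ (Int -> Bool)  [subst: {d:=Bool, b:=Int} | 3 pending]
  -> decompose arrow: push a~Int, a~Bool
step 8: unify a ~ Int  [subst: {d:=Bool, b:=Int} | 4 pending]
  bind a := Int
step 9: unify Int ~ Bool  [subst: {d:=Bool, b:=Int, a:=Int} | 3 pending]
  clash: Int vs Bool

Answer: FAIL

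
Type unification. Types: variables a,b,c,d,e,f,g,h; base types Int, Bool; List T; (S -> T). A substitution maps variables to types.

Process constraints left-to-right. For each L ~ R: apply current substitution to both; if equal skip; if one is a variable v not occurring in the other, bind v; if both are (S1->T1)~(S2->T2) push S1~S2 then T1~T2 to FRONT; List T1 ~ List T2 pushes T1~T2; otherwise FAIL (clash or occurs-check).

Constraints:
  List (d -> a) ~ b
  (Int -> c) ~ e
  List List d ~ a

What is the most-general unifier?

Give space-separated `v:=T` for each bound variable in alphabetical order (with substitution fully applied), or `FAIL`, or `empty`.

step 1: unify List (d -> a) ~ b  [subst: {-} | 2 pending]
  bind b := List (d -> a)
step 2: unify (Int -> c) ~ e  [subst: {b:=List (d -> a)} | 1 pending]
  bind e := (Int -> c)
step 3: unify List List d ~ a  [subst: {b:=List (d -> a), e:=(Int -> c)} | 0 pending]
  bind a := List List d

Answer: a:=List List d b:=List (d -> List List d) e:=(Int -> c)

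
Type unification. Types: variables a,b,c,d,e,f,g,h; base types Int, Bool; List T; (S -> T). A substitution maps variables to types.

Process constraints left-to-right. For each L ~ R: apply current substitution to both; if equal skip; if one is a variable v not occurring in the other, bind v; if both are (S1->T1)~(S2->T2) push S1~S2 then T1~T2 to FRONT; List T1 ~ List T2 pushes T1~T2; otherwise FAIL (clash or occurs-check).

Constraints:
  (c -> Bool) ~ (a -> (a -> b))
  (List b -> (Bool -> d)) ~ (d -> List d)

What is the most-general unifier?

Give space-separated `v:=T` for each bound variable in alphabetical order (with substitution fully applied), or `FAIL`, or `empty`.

Answer: FAIL

Derivation:
step 1: unify (c -> Bool) ~ (a -> (a -> b))  [subst: {-} | 1 pending]
  -> decompose arrow: push c~a, Bool~(a -> b)
step 2: unify c ~ a  [subst: {-} | 2 pending]
  bind c := a
step 3: unify Bool ~ (a -> b)  [subst: {c:=a} | 1 pending]
  clash: Bool vs (a -> b)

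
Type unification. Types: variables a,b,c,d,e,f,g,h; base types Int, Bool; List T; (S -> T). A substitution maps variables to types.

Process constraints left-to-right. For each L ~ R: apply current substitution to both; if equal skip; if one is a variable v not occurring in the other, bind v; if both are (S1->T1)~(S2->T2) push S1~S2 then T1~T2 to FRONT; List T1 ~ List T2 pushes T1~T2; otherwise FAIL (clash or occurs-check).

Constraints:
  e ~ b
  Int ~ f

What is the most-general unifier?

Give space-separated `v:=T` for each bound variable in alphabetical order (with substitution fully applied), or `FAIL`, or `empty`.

step 1: unify e ~ b  [subst: {-} | 1 pending]
  bind e := b
step 2: unify Int ~ f  [subst: {e:=b} | 0 pending]
  bind f := Int

Answer: e:=b f:=Int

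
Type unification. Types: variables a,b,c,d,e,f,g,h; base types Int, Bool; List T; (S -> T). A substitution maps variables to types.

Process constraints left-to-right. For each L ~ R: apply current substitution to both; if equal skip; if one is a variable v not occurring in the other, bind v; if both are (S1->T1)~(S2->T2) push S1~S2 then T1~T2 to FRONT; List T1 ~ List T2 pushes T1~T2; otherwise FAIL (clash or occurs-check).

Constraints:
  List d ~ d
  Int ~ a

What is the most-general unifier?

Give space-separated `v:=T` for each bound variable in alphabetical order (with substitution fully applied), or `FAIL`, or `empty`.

Answer: FAIL

Derivation:
step 1: unify List d ~ d  [subst: {-} | 1 pending]
  occurs-check fail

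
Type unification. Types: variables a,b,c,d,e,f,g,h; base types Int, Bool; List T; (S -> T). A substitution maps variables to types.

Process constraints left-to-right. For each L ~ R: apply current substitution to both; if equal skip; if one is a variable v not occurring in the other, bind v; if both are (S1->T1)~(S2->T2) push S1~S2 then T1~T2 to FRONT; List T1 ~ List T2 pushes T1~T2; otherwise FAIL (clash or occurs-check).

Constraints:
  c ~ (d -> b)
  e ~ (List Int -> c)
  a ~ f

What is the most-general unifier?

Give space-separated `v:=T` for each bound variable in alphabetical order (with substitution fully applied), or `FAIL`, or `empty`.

Answer: a:=f c:=(d -> b) e:=(List Int -> (d -> b))

Derivation:
step 1: unify c ~ (d -> b)  [subst: {-} | 2 pending]
  bind c := (d -> b)
step 2: unify e ~ (List Int -> (d -> b))  [subst: {c:=(d -> b)} | 1 pending]
  bind e := (List Int -> (d -> b))
step 3: unify a ~ f  [subst: {c:=(d -> b), e:=(List Int -> (d -> b))} | 0 pending]
  bind a := f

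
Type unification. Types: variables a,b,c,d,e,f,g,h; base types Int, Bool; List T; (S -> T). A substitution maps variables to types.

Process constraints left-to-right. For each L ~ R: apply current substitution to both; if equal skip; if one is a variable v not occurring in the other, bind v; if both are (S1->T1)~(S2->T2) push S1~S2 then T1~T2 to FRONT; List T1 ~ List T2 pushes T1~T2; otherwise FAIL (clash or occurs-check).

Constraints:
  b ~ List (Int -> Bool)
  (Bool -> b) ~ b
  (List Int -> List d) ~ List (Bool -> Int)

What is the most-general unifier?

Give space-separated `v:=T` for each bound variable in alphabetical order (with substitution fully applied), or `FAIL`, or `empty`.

step 1: unify b ~ List (Int -> Bool)  [subst: {-} | 2 pending]
  bind b := List (Int -> Bool)
step 2: unify (Bool -> List (Int -> Bool)) ~ List (Int -> Bool)  [subst: {b:=List (Int -> Bool)} | 1 pending]
  clash: (Bool -> List (Int -> Bool)) vs List (Int -> Bool)

Answer: FAIL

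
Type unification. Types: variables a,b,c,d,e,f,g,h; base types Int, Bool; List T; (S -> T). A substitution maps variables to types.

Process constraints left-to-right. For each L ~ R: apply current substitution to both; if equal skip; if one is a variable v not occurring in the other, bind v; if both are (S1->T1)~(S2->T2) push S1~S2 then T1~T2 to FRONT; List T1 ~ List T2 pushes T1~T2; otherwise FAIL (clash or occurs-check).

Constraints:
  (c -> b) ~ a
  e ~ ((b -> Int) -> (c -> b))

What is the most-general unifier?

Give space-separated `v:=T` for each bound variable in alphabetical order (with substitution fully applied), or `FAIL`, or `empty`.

Answer: a:=(c -> b) e:=((b -> Int) -> (c -> b))

Derivation:
step 1: unify (c -> b) ~ a  [subst: {-} | 1 pending]
  bind a := (c -> b)
step 2: unify e ~ ((b -> Int) -> (c -> b))  [subst: {a:=(c -> b)} | 0 pending]
  bind e := ((b -> Int) -> (c -> b))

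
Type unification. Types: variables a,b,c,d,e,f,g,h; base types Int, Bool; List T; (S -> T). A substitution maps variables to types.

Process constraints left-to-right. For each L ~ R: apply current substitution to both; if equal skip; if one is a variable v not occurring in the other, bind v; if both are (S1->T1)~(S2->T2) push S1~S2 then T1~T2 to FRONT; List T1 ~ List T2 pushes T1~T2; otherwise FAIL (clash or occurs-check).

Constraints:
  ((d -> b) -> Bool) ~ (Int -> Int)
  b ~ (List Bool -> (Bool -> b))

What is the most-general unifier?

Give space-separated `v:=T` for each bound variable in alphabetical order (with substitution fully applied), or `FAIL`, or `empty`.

step 1: unify ((d -> b) -> Bool) ~ (Int -> Int)  [subst: {-} | 1 pending]
  -> decompose arrow: push (d -> b)~Int, Bool~Int
step 2: unify (d -> b) ~ Int  [subst: {-} | 2 pending]
  clash: (d -> b) vs Int

Answer: FAIL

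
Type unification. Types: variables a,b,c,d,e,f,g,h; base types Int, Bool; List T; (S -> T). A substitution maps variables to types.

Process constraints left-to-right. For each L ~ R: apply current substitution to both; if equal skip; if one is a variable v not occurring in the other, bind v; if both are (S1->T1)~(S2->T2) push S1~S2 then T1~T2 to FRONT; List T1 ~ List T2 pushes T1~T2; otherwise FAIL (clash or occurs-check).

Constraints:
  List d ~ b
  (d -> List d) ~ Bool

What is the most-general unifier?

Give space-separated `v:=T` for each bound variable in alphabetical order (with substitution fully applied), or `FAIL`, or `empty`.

step 1: unify List d ~ b  [subst: {-} | 1 pending]
  bind b := List d
step 2: unify (d -> List d) ~ Bool  [subst: {b:=List d} | 0 pending]
  clash: (d -> List d) vs Bool

Answer: FAIL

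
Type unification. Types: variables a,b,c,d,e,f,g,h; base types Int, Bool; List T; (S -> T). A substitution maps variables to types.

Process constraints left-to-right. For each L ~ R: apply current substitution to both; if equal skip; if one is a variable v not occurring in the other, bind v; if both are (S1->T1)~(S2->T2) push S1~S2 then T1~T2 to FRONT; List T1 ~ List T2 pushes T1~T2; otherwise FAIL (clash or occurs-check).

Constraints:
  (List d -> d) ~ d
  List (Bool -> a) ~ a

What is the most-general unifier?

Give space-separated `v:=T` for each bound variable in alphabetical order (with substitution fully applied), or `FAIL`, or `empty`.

step 1: unify (List d -> d) ~ d  [subst: {-} | 1 pending]
  occurs-check fail

Answer: FAIL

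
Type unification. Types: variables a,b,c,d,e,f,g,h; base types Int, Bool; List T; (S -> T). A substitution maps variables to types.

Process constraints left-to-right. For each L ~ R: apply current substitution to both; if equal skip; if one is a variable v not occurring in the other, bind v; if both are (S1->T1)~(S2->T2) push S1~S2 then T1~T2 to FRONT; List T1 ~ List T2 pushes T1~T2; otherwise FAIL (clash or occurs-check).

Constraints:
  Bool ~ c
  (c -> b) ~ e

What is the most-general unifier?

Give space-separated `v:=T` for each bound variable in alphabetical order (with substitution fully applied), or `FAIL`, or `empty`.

Answer: c:=Bool e:=(Bool -> b)

Derivation:
step 1: unify Bool ~ c  [subst: {-} | 1 pending]
  bind c := Bool
step 2: unify (Bool -> b) ~ e  [subst: {c:=Bool} | 0 pending]
  bind e := (Bool -> b)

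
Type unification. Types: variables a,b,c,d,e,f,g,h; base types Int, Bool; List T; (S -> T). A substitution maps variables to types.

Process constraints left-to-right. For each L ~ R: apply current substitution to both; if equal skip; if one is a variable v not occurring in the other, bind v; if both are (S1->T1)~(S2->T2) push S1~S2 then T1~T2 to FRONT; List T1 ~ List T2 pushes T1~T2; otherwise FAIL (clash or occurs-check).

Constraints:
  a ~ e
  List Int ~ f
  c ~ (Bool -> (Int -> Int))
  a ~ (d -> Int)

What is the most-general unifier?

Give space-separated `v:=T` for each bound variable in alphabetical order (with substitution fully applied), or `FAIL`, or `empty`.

step 1: unify a ~ e  [subst: {-} | 3 pending]
  bind a := e
step 2: unify List Int ~ f  [subst: {a:=e} | 2 pending]
  bind f := List Int
step 3: unify c ~ (Bool -> (Int -> Int))  [subst: {a:=e, f:=List Int} | 1 pending]
  bind c := (Bool -> (Int -> Int))
step 4: unify e ~ (d -> Int)  [subst: {a:=e, f:=List Int, c:=(Bool -> (Int -> Int))} | 0 pending]
  bind e := (d -> Int)

Answer: a:=(d -> Int) c:=(Bool -> (Int -> Int)) e:=(d -> Int) f:=List Int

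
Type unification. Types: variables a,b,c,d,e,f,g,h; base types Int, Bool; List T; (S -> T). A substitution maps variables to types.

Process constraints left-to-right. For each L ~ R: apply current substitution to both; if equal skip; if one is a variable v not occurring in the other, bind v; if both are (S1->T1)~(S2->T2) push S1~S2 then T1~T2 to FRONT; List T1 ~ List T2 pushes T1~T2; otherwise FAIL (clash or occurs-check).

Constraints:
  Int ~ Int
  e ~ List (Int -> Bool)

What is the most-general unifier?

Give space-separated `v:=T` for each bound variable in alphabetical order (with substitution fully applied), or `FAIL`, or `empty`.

Answer: e:=List (Int -> Bool)

Derivation:
step 1: unify Int ~ Int  [subst: {-} | 1 pending]
  -> identical, skip
step 2: unify e ~ List (Int -> Bool)  [subst: {-} | 0 pending]
  bind e := List (Int -> Bool)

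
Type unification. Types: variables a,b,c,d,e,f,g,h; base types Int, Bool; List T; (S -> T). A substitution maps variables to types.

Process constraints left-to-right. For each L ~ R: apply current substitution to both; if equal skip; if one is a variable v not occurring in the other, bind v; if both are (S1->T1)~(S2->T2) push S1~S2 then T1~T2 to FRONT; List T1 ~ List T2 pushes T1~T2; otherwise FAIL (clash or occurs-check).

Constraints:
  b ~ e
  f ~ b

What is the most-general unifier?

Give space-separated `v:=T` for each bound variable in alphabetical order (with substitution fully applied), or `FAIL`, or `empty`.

Answer: b:=e f:=e

Derivation:
step 1: unify b ~ e  [subst: {-} | 1 pending]
  bind b := e
step 2: unify f ~ e  [subst: {b:=e} | 0 pending]
  bind f := e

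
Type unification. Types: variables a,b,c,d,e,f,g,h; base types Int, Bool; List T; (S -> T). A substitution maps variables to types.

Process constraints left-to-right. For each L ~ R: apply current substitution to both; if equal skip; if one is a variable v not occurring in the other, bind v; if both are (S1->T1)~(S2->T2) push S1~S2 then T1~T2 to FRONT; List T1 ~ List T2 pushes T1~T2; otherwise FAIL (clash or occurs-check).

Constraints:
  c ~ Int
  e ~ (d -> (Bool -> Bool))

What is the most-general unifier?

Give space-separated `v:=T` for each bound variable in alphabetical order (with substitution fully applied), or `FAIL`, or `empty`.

Answer: c:=Int e:=(d -> (Bool -> Bool))

Derivation:
step 1: unify c ~ Int  [subst: {-} | 1 pending]
  bind c := Int
step 2: unify e ~ (d -> (Bool -> Bool))  [subst: {c:=Int} | 0 pending]
  bind e := (d -> (Bool -> Bool))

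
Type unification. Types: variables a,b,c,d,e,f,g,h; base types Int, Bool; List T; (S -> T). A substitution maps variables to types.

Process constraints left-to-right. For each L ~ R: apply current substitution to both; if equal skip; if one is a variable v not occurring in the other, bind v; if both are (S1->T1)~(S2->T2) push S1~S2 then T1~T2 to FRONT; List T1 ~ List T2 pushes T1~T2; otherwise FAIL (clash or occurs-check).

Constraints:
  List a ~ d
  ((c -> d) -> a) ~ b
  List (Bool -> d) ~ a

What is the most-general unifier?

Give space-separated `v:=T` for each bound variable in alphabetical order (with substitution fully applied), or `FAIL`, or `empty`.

Answer: FAIL

Derivation:
step 1: unify List a ~ d  [subst: {-} | 2 pending]
  bind d := List a
step 2: unify ((c -> List a) -> a) ~ b  [subst: {d:=List a} | 1 pending]
  bind b := ((c -> List a) -> a)
step 3: unify List (Bool -> List a) ~ a  [subst: {d:=List a, b:=((c -> List a) -> a)} | 0 pending]
  occurs-check fail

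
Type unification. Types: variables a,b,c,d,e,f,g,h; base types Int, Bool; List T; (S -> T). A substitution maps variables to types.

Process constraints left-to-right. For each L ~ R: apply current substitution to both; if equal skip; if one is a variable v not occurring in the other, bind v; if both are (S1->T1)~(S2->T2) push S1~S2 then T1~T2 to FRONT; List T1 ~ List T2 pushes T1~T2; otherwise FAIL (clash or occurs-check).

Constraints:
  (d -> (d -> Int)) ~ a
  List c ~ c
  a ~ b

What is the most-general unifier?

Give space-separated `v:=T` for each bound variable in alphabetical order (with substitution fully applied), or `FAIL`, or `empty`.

Answer: FAIL

Derivation:
step 1: unify (d -> (d -> Int)) ~ a  [subst: {-} | 2 pending]
  bind a := (d -> (d -> Int))
step 2: unify List c ~ c  [subst: {a:=(d -> (d -> Int))} | 1 pending]
  occurs-check fail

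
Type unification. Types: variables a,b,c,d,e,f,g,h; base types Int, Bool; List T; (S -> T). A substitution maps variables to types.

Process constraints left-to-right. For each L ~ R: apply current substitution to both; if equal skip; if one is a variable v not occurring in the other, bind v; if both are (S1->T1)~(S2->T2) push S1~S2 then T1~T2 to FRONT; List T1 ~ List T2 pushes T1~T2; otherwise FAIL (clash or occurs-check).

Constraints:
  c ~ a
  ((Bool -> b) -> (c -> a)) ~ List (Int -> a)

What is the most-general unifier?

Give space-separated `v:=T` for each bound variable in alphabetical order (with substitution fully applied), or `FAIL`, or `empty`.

Answer: FAIL

Derivation:
step 1: unify c ~ a  [subst: {-} | 1 pending]
  bind c := a
step 2: unify ((Bool -> b) -> (a -> a)) ~ List (Int -> a)  [subst: {c:=a} | 0 pending]
  clash: ((Bool -> b) -> (a -> a)) vs List (Int -> a)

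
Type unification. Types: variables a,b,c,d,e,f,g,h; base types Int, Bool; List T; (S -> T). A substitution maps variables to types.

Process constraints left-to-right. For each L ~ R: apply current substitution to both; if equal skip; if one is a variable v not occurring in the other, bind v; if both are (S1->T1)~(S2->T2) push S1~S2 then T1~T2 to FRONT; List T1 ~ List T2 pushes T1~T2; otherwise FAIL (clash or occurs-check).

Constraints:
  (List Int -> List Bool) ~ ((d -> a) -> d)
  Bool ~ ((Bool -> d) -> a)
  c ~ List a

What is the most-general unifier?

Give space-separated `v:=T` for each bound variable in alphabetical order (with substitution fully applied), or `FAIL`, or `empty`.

step 1: unify (List Int -> List Bool) ~ ((d -> a) -> d)  [subst: {-} | 2 pending]
  -> decompose arrow: push List Int~(d -> a), List Bool~d
step 2: unify List Int ~ (d -> a)  [subst: {-} | 3 pending]
  clash: List Int vs (d -> a)

Answer: FAIL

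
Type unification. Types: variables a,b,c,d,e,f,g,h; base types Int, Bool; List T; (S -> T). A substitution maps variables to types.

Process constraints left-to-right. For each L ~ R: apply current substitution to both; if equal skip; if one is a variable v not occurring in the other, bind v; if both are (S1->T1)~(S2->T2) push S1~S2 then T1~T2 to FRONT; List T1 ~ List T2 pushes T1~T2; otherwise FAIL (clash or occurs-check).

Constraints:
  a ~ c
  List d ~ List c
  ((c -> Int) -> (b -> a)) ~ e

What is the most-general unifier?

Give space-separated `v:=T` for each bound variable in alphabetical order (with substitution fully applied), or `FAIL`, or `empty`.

step 1: unify a ~ c  [subst: {-} | 2 pending]
  bind a := c
step 2: unify List d ~ List c  [subst: {a:=c} | 1 pending]
  -> decompose List: push d~c
step 3: unify d ~ c  [subst: {a:=c} | 1 pending]
  bind d := c
step 4: unify ((c -> Int) -> (b -> c)) ~ e  [subst: {a:=c, d:=c} | 0 pending]
  bind e := ((c -> Int) -> (b -> c))

Answer: a:=c d:=c e:=((c -> Int) -> (b -> c))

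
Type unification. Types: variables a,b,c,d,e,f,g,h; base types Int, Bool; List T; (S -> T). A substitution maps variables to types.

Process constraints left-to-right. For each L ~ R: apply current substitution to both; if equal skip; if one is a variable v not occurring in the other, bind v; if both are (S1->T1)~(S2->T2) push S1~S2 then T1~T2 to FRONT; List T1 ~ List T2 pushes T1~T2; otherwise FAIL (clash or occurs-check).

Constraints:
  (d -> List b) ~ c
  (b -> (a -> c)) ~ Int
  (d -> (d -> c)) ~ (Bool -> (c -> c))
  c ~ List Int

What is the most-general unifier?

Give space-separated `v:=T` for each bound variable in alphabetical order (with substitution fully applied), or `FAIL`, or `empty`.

step 1: unify (d -> List b) ~ c  [subst: {-} | 3 pending]
  bind c := (d -> List b)
step 2: unify (b -> (a -> (d -> List b))) ~ Int  [subst: {c:=(d -> List b)} | 2 pending]
  clash: (b -> (a -> (d -> List b))) vs Int

Answer: FAIL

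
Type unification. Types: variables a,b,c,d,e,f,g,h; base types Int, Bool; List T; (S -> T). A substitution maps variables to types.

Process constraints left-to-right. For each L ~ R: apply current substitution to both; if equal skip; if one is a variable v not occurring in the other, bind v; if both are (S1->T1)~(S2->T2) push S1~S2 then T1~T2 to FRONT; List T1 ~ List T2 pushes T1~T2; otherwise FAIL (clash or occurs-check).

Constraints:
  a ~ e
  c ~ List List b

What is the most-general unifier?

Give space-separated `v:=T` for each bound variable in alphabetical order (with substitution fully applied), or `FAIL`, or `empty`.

step 1: unify a ~ e  [subst: {-} | 1 pending]
  bind a := e
step 2: unify c ~ List List b  [subst: {a:=e} | 0 pending]
  bind c := List List b

Answer: a:=e c:=List List b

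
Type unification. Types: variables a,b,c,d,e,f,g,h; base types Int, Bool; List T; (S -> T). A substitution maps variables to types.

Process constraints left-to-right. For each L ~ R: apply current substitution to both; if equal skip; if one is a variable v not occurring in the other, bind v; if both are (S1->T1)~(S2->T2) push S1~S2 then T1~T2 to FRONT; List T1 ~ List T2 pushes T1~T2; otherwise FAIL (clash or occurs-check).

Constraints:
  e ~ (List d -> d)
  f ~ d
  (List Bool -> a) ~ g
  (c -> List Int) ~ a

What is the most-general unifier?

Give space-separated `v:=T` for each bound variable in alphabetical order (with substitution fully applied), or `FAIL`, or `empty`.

step 1: unify e ~ (List d -> d)  [subst: {-} | 3 pending]
  bind e := (List d -> d)
step 2: unify f ~ d  [subst: {e:=(List d -> d)} | 2 pending]
  bind f := d
step 3: unify (List Bool -> a) ~ g  [subst: {e:=(List d -> d), f:=d} | 1 pending]
  bind g := (List Bool -> a)
step 4: unify (c -> List Int) ~ a  [subst: {e:=(List d -> d), f:=d, g:=(List Bool -> a)} | 0 pending]
  bind a := (c -> List Int)

Answer: a:=(c -> List Int) e:=(List d -> d) f:=d g:=(List Bool -> (c -> List Int))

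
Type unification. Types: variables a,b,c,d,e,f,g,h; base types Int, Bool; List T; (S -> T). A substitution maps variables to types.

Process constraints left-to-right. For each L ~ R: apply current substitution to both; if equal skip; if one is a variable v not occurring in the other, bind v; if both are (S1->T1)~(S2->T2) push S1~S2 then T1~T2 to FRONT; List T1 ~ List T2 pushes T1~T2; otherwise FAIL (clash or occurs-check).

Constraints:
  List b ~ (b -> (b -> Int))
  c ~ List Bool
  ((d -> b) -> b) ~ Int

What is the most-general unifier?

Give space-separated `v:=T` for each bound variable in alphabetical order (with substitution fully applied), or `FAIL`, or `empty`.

step 1: unify List b ~ (b -> (b -> Int))  [subst: {-} | 2 pending]
  clash: List b vs (b -> (b -> Int))

Answer: FAIL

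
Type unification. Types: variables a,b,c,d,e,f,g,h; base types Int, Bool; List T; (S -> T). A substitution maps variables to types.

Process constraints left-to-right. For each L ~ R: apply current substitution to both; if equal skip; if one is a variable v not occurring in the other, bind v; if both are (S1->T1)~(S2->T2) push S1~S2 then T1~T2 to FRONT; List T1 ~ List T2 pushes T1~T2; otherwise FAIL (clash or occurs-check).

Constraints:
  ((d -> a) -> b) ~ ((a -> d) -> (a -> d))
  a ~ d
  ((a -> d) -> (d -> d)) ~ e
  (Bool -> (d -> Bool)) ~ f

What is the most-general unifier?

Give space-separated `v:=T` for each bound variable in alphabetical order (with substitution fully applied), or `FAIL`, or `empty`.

step 1: unify ((d -> a) -> b) ~ ((a -> d) -> (a -> d))  [subst: {-} | 3 pending]
  -> decompose arrow: push (d -> a)~(a -> d), b~(a -> d)
step 2: unify (d -> a) ~ (a -> d)  [subst: {-} | 4 pending]
  -> decompose arrow: push d~a, a~d
step 3: unify d ~ a  [subst: {-} | 5 pending]
  bind d := a
step 4: unify a ~ a  [subst: {d:=a} | 4 pending]
  -> identical, skip
step 5: unify b ~ (a -> a)  [subst: {d:=a} | 3 pending]
  bind b := (a -> a)
step 6: unify a ~ a  [subst: {d:=a, b:=(a -> a)} | 2 pending]
  -> identical, skip
step 7: unify ((a -> a) -> (a -> a)) ~ e  [subst: {d:=a, b:=(a -> a)} | 1 pending]
  bind e := ((a -> a) -> (a -> a))
step 8: unify (Bool -> (a -> Bool)) ~ f  [subst: {d:=a, b:=(a -> a), e:=((a -> a) -> (a -> a))} | 0 pending]
  bind f := (Bool -> (a -> Bool))

Answer: b:=(a -> a) d:=a e:=((a -> a) -> (a -> a)) f:=(Bool -> (a -> Bool))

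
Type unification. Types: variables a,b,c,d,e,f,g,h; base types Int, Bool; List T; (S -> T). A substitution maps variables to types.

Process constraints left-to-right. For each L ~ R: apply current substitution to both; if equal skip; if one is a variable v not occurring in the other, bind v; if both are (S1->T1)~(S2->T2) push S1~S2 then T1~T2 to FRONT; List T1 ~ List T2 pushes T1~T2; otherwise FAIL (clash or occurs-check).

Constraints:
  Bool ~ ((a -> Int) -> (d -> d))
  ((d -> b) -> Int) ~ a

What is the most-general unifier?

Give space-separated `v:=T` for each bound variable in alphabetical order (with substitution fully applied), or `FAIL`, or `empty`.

step 1: unify Bool ~ ((a -> Int) -> (d -> d))  [subst: {-} | 1 pending]
  clash: Bool vs ((a -> Int) -> (d -> d))

Answer: FAIL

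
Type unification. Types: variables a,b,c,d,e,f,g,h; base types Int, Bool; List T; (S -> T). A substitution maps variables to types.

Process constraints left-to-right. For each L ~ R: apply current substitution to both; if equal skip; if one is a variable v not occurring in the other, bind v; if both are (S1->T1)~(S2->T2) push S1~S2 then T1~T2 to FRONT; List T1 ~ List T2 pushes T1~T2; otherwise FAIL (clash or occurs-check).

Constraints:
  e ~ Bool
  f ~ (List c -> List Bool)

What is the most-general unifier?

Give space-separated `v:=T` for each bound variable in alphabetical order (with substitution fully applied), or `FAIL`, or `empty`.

step 1: unify e ~ Bool  [subst: {-} | 1 pending]
  bind e := Bool
step 2: unify f ~ (List c -> List Bool)  [subst: {e:=Bool} | 0 pending]
  bind f := (List c -> List Bool)

Answer: e:=Bool f:=(List c -> List Bool)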